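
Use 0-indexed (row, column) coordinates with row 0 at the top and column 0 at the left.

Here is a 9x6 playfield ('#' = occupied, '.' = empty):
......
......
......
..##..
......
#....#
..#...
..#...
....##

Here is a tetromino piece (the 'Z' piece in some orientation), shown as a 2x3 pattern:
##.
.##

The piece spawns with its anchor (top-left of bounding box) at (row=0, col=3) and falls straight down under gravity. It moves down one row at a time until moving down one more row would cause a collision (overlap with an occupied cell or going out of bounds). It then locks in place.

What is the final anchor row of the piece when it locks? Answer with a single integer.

Spawn at (row=0, col=3). Try each row:
  row 0: fits
  row 1: fits
  row 2: fits
  row 3: blocked -> lock at row 2

Answer: 2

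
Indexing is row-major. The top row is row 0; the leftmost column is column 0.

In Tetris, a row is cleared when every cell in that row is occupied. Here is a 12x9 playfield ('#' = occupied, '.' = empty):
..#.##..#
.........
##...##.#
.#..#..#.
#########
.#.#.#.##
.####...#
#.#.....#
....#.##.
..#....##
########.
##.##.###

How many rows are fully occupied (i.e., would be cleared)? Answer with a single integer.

Check each row:
  row 0: 5 empty cells -> not full
  row 1: 9 empty cells -> not full
  row 2: 4 empty cells -> not full
  row 3: 6 empty cells -> not full
  row 4: 0 empty cells -> FULL (clear)
  row 5: 4 empty cells -> not full
  row 6: 4 empty cells -> not full
  row 7: 6 empty cells -> not full
  row 8: 6 empty cells -> not full
  row 9: 6 empty cells -> not full
  row 10: 1 empty cell -> not full
  row 11: 2 empty cells -> not full
Total rows cleared: 1

Answer: 1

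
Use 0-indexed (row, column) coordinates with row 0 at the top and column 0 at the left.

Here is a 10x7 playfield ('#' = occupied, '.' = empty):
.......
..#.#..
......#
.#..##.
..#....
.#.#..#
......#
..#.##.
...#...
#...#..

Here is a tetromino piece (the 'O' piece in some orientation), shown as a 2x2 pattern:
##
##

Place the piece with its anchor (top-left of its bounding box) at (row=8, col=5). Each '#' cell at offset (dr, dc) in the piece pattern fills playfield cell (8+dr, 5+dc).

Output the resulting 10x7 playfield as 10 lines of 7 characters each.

Fill (8+0,5+0) = (8,5)
Fill (8+0,5+1) = (8,6)
Fill (8+1,5+0) = (9,5)
Fill (8+1,5+1) = (9,6)

Answer: .......
..#.#..
......#
.#..##.
..#....
.#.#..#
......#
..#.##.
...#.##
#...###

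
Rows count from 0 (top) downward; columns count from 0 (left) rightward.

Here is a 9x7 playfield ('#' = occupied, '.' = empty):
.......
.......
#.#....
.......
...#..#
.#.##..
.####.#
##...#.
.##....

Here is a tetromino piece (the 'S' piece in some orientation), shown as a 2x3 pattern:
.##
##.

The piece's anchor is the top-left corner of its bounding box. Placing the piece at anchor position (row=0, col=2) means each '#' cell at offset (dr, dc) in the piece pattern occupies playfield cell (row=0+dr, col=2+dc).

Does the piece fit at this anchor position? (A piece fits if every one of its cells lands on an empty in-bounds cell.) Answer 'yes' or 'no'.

Check each piece cell at anchor (0, 2):
  offset (0,1) -> (0,3): empty -> OK
  offset (0,2) -> (0,4): empty -> OK
  offset (1,0) -> (1,2): empty -> OK
  offset (1,1) -> (1,3): empty -> OK
All cells valid: yes

Answer: yes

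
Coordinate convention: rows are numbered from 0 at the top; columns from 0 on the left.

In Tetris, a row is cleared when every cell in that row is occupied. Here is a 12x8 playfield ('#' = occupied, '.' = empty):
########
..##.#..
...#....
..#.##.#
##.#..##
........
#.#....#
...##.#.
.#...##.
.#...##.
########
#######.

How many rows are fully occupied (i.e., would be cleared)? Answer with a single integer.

Check each row:
  row 0: 0 empty cells -> FULL (clear)
  row 1: 5 empty cells -> not full
  row 2: 7 empty cells -> not full
  row 3: 4 empty cells -> not full
  row 4: 3 empty cells -> not full
  row 5: 8 empty cells -> not full
  row 6: 5 empty cells -> not full
  row 7: 5 empty cells -> not full
  row 8: 5 empty cells -> not full
  row 9: 5 empty cells -> not full
  row 10: 0 empty cells -> FULL (clear)
  row 11: 1 empty cell -> not full
Total rows cleared: 2

Answer: 2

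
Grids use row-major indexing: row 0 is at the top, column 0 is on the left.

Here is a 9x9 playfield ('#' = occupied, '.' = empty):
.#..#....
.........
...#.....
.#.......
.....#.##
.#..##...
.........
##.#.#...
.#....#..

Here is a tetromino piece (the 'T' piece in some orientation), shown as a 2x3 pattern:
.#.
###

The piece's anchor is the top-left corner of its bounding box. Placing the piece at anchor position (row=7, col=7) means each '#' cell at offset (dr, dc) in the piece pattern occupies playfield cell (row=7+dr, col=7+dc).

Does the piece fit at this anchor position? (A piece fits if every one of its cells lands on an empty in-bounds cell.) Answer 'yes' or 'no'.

Check each piece cell at anchor (7, 7):
  offset (0,1) -> (7,8): empty -> OK
  offset (1,0) -> (8,7): empty -> OK
  offset (1,1) -> (8,8): empty -> OK
  offset (1,2) -> (8,9): out of bounds -> FAIL
All cells valid: no

Answer: no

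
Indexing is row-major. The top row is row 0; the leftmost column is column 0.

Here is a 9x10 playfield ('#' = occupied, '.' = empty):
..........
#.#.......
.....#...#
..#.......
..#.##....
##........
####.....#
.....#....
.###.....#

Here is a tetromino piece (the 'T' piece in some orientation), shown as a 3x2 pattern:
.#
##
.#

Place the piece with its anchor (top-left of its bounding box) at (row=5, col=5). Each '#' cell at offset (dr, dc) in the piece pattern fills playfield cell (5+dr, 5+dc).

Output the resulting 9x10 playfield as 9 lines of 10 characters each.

Fill (5+0,5+1) = (5,6)
Fill (5+1,5+0) = (6,5)
Fill (5+1,5+1) = (6,6)
Fill (5+2,5+1) = (7,6)

Answer: ..........
#.#.......
.....#...#
..#.......
..#.##....
##....#...
####.##..#
.....##...
.###.....#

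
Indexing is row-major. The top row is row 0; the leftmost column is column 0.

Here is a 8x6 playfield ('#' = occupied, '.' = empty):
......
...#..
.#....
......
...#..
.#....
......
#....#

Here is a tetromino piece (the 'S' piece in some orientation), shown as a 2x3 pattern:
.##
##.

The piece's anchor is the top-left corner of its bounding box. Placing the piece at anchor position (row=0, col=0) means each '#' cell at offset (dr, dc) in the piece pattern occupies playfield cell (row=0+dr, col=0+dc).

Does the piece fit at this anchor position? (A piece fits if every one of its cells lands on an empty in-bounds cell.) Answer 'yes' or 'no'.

Answer: yes

Derivation:
Check each piece cell at anchor (0, 0):
  offset (0,1) -> (0,1): empty -> OK
  offset (0,2) -> (0,2): empty -> OK
  offset (1,0) -> (1,0): empty -> OK
  offset (1,1) -> (1,1): empty -> OK
All cells valid: yes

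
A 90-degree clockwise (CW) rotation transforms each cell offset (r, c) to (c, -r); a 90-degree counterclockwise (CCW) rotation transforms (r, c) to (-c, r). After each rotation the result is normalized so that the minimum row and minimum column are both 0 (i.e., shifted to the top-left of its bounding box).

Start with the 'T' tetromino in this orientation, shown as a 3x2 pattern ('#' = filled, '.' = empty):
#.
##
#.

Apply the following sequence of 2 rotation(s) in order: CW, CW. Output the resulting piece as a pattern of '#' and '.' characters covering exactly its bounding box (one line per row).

Start:
#.
##
#.
After rotation 1 (CW):
###
.#.
After rotation 2 (CW):
.#
##
.#

Answer: .#
##
.#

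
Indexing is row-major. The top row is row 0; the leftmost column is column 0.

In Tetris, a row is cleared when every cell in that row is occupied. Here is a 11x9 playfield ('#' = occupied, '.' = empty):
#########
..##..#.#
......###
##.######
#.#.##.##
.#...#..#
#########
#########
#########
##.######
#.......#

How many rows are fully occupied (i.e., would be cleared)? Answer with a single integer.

Answer: 4

Derivation:
Check each row:
  row 0: 0 empty cells -> FULL (clear)
  row 1: 5 empty cells -> not full
  row 2: 6 empty cells -> not full
  row 3: 1 empty cell -> not full
  row 4: 3 empty cells -> not full
  row 5: 6 empty cells -> not full
  row 6: 0 empty cells -> FULL (clear)
  row 7: 0 empty cells -> FULL (clear)
  row 8: 0 empty cells -> FULL (clear)
  row 9: 1 empty cell -> not full
  row 10: 7 empty cells -> not full
Total rows cleared: 4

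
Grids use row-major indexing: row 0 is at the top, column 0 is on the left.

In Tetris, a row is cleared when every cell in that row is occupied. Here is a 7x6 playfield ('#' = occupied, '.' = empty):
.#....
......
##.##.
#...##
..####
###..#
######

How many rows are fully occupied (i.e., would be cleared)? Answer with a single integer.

Check each row:
  row 0: 5 empty cells -> not full
  row 1: 6 empty cells -> not full
  row 2: 2 empty cells -> not full
  row 3: 3 empty cells -> not full
  row 4: 2 empty cells -> not full
  row 5: 2 empty cells -> not full
  row 6: 0 empty cells -> FULL (clear)
Total rows cleared: 1

Answer: 1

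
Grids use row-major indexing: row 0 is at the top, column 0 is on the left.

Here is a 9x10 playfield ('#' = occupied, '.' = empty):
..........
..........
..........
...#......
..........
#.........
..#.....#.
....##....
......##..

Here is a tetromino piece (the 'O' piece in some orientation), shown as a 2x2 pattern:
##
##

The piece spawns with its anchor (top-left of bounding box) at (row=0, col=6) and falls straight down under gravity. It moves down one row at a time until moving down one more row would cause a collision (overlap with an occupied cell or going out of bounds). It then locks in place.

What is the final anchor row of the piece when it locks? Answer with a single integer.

Answer: 6

Derivation:
Spawn at (row=0, col=6). Try each row:
  row 0: fits
  row 1: fits
  row 2: fits
  row 3: fits
  row 4: fits
  row 5: fits
  row 6: fits
  row 7: blocked -> lock at row 6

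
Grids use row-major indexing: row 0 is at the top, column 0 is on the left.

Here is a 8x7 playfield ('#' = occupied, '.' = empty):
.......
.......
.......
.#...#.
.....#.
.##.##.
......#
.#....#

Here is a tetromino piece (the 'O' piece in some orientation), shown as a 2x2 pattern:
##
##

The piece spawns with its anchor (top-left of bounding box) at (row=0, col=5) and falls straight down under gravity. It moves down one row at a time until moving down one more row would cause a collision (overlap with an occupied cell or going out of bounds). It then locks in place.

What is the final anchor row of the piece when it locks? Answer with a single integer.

Spawn at (row=0, col=5). Try each row:
  row 0: fits
  row 1: fits
  row 2: blocked -> lock at row 1

Answer: 1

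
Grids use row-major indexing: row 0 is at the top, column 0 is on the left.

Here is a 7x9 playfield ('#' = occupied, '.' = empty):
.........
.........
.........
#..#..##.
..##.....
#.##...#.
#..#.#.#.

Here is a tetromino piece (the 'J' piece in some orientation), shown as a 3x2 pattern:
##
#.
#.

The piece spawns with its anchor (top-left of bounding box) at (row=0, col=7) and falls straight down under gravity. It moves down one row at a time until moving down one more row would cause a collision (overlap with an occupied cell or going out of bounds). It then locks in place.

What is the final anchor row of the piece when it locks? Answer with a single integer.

Spawn at (row=0, col=7). Try each row:
  row 0: fits
  row 1: blocked -> lock at row 0

Answer: 0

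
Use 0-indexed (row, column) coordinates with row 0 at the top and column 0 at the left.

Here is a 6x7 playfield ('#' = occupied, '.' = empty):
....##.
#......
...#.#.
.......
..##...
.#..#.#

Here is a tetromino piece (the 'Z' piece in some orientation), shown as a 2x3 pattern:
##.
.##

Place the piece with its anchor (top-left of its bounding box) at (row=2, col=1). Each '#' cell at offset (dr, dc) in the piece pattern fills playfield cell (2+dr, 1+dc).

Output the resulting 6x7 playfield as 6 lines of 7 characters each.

Answer: ....##.
#......
.###.#.
..##...
..##...
.#..#.#

Derivation:
Fill (2+0,1+0) = (2,1)
Fill (2+0,1+1) = (2,2)
Fill (2+1,1+1) = (3,2)
Fill (2+1,1+2) = (3,3)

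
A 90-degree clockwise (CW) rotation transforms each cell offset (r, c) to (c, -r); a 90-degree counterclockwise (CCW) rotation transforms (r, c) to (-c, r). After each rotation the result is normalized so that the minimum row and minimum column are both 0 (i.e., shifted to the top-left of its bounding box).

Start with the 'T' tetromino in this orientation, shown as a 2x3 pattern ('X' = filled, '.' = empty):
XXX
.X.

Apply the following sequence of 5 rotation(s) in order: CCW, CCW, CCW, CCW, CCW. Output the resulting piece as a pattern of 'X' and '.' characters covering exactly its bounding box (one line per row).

Answer: X.
XX
X.

Derivation:
Start:
XXX
.X.
After rotation 1 (CCW):
X.
XX
X.
After rotation 2 (CCW):
.X.
XXX
After rotation 3 (CCW):
.X
XX
.X
After rotation 4 (CCW):
XXX
.X.
After rotation 5 (CCW):
X.
XX
X.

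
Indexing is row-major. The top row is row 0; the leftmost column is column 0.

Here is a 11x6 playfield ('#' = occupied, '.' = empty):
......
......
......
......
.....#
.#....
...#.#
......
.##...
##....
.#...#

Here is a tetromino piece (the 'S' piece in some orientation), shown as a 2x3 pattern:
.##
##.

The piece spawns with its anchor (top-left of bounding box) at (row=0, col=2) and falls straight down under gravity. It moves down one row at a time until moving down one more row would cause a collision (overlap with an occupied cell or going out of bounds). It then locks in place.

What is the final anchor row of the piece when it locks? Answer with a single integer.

Spawn at (row=0, col=2). Try each row:
  row 0: fits
  row 1: fits
  row 2: fits
  row 3: fits
  row 4: fits
  row 5: blocked -> lock at row 4

Answer: 4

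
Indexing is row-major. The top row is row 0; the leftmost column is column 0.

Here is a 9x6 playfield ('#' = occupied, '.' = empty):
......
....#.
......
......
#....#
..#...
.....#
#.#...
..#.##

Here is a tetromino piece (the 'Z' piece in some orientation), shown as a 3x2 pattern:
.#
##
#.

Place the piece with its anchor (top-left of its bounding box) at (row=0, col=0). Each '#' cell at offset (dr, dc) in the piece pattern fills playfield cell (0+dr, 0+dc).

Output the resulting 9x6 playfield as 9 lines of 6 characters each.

Answer: .#....
##..#.
#.....
......
#....#
..#...
.....#
#.#...
..#.##

Derivation:
Fill (0+0,0+1) = (0,1)
Fill (0+1,0+0) = (1,0)
Fill (0+1,0+1) = (1,1)
Fill (0+2,0+0) = (2,0)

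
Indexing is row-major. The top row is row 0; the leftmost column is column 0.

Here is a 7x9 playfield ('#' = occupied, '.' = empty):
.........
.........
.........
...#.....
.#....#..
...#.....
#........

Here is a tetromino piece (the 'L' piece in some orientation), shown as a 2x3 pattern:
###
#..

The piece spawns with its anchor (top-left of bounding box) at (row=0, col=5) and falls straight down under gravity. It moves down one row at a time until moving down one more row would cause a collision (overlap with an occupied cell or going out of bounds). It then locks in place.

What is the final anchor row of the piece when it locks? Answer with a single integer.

Answer: 3

Derivation:
Spawn at (row=0, col=5). Try each row:
  row 0: fits
  row 1: fits
  row 2: fits
  row 3: fits
  row 4: blocked -> lock at row 3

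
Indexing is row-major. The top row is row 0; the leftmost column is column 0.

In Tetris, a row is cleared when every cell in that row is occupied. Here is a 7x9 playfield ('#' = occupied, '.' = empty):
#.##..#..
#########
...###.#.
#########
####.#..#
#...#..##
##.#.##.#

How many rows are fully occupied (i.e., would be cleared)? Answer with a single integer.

Check each row:
  row 0: 5 empty cells -> not full
  row 1: 0 empty cells -> FULL (clear)
  row 2: 5 empty cells -> not full
  row 3: 0 empty cells -> FULL (clear)
  row 4: 3 empty cells -> not full
  row 5: 5 empty cells -> not full
  row 6: 3 empty cells -> not full
Total rows cleared: 2

Answer: 2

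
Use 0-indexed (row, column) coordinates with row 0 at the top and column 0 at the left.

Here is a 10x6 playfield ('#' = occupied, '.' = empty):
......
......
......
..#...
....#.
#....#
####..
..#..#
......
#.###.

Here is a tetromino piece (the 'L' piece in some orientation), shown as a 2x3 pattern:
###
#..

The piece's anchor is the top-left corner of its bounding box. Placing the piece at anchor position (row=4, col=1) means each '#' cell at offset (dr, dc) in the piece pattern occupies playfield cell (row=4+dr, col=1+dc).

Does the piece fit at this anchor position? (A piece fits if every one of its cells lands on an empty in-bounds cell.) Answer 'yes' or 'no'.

Check each piece cell at anchor (4, 1):
  offset (0,0) -> (4,1): empty -> OK
  offset (0,1) -> (4,2): empty -> OK
  offset (0,2) -> (4,3): empty -> OK
  offset (1,0) -> (5,1): empty -> OK
All cells valid: yes

Answer: yes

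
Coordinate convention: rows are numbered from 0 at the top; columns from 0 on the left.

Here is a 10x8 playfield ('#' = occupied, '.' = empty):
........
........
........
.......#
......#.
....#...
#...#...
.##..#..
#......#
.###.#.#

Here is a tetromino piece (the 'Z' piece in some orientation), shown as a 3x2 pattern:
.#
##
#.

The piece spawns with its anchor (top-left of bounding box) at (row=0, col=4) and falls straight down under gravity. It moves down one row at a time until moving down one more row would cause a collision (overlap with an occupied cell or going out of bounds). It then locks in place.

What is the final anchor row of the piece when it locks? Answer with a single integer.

Answer: 2

Derivation:
Spawn at (row=0, col=4). Try each row:
  row 0: fits
  row 1: fits
  row 2: fits
  row 3: blocked -> lock at row 2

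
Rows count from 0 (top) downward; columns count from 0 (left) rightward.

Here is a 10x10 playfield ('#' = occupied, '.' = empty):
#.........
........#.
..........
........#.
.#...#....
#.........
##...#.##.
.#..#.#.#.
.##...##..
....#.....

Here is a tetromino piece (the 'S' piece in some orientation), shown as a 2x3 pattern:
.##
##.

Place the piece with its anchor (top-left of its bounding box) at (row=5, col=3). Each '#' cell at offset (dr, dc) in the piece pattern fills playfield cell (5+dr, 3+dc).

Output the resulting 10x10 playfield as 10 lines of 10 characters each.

Answer: #.........
........#.
..........
........#.
.#...#....
#...##....
##.###.##.
.#..#.#.#.
.##...##..
....#.....

Derivation:
Fill (5+0,3+1) = (5,4)
Fill (5+0,3+2) = (5,5)
Fill (5+1,3+0) = (6,3)
Fill (5+1,3+1) = (6,4)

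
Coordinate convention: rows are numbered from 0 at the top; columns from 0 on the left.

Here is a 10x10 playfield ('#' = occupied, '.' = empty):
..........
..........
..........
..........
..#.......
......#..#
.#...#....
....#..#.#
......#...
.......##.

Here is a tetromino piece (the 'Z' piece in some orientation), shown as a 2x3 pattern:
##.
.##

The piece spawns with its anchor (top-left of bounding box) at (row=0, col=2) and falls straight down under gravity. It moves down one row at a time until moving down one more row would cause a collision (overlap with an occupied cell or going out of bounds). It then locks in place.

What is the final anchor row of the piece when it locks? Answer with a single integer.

Answer: 3

Derivation:
Spawn at (row=0, col=2). Try each row:
  row 0: fits
  row 1: fits
  row 2: fits
  row 3: fits
  row 4: blocked -> lock at row 3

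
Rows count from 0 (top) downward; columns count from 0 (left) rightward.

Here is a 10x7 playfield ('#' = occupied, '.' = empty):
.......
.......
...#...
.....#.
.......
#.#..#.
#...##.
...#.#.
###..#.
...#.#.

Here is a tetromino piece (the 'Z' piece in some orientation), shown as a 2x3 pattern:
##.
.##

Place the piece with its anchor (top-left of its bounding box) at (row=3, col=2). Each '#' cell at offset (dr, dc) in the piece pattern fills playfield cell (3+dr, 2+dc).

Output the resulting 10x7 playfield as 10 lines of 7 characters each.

Fill (3+0,2+0) = (3,2)
Fill (3+0,2+1) = (3,3)
Fill (3+1,2+1) = (4,3)
Fill (3+1,2+2) = (4,4)

Answer: .......
.......
...#...
..##.#.
...##..
#.#..#.
#...##.
...#.#.
###..#.
...#.#.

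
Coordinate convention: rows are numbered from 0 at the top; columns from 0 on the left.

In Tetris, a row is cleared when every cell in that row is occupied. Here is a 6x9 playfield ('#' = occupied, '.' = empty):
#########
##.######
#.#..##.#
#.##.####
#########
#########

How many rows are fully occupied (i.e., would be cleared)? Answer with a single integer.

Check each row:
  row 0: 0 empty cells -> FULL (clear)
  row 1: 1 empty cell -> not full
  row 2: 4 empty cells -> not full
  row 3: 2 empty cells -> not full
  row 4: 0 empty cells -> FULL (clear)
  row 5: 0 empty cells -> FULL (clear)
Total rows cleared: 3

Answer: 3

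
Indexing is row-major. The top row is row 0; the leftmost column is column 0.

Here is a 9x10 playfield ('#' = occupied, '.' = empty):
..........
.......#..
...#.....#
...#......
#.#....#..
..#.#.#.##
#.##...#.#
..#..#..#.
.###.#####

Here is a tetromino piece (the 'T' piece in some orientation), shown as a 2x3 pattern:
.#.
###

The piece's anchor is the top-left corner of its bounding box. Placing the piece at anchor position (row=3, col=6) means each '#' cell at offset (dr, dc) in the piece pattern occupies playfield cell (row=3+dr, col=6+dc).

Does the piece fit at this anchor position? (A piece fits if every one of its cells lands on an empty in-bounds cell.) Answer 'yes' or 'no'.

Check each piece cell at anchor (3, 6):
  offset (0,1) -> (3,7): empty -> OK
  offset (1,0) -> (4,6): empty -> OK
  offset (1,1) -> (4,7): occupied ('#') -> FAIL
  offset (1,2) -> (4,8): empty -> OK
All cells valid: no

Answer: no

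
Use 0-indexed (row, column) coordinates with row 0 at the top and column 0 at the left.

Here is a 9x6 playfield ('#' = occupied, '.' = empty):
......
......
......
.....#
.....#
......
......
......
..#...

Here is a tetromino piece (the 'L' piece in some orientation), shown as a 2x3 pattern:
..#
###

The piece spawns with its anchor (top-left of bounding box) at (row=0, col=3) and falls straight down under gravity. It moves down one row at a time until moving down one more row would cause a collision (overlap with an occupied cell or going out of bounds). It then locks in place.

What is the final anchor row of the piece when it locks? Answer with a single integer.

Spawn at (row=0, col=3). Try each row:
  row 0: fits
  row 1: fits
  row 2: blocked -> lock at row 1

Answer: 1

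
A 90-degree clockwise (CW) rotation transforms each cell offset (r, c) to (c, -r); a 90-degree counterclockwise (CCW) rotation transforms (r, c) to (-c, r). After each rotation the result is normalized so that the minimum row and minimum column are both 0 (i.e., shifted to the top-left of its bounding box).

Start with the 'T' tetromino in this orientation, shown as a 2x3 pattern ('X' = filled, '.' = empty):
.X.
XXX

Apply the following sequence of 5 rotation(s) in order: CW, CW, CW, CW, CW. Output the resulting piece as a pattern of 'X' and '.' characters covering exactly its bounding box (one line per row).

Answer: X.
XX
X.

Derivation:
Start:
.X.
XXX
After rotation 1 (CW):
X.
XX
X.
After rotation 2 (CW):
XXX
.X.
After rotation 3 (CW):
.X
XX
.X
After rotation 4 (CW):
.X.
XXX
After rotation 5 (CW):
X.
XX
X.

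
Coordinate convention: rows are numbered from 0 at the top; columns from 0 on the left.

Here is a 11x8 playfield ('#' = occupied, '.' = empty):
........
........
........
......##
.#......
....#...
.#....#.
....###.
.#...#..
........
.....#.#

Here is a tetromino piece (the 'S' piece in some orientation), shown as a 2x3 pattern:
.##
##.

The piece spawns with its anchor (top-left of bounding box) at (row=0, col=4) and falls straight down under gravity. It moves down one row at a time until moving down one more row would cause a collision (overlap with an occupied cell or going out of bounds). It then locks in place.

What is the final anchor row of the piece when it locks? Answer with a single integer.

Spawn at (row=0, col=4). Try each row:
  row 0: fits
  row 1: fits
  row 2: fits
  row 3: blocked -> lock at row 2

Answer: 2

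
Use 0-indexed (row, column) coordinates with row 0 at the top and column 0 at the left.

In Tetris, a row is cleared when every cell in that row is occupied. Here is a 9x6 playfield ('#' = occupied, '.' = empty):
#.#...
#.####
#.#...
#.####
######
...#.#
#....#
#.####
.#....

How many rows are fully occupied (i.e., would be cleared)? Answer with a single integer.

Check each row:
  row 0: 4 empty cells -> not full
  row 1: 1 empty cell -> not full
  row 2: 4 empty cells -> not full
  row 3: 1 empty cell -> not full
  row 4: 0 empty cells -> FULL (clear)
  row 5: 4 empty cells -> not full
  row 6: 4 empty cells -> not full
  row 7: 1 empty cell -> not full
  row 8: 5 empty cells -> not full
Total rows cleared: 1

Answer: 1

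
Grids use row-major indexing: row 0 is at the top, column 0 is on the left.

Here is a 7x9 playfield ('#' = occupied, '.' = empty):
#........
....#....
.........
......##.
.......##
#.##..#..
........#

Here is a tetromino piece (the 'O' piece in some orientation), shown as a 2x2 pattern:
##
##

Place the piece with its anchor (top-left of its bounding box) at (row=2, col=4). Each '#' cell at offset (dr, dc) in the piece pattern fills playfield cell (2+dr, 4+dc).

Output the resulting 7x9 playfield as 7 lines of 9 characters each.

Answer: #........
....#....
....##...
....####.
.......##
#.##..#..
........#

Derivation:
Fill (2+0,4+0) = (2,4)
Fill (2+0,4+1) = (2,5)
Fill (2+1,4+0) = (3,4)
Fill (2+1,4+1) = (3,5)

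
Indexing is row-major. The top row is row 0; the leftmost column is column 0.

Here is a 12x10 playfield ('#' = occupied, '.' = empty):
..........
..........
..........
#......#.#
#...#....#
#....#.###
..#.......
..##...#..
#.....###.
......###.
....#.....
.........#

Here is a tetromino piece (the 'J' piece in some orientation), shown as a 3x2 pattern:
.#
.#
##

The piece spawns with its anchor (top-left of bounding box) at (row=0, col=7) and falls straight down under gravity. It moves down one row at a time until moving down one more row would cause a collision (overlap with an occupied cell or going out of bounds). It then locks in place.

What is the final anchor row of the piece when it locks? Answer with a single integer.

Spawn at (row=0, col=7). Try each row:
  row 0: fits
  row 1: blocked -> lock at row 0

Answer: 0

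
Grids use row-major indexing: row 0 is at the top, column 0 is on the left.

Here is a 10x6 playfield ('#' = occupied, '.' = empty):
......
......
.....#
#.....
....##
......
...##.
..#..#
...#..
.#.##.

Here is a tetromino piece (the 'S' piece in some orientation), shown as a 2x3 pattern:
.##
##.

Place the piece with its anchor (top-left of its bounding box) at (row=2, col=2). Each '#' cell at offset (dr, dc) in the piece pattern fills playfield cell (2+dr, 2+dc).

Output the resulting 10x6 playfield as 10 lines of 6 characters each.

Answer: ......
......
...###
#.##..
....##
......
...##.
..#..#
...#..
.#.##.

Derivation:
Fill (2+0,2+1) = (2,3)
Fill (2+0,2+2) = (2,4)
Fill (2+1,2+0) = (3,2)
Fill (2+1,2+1) = (3,3)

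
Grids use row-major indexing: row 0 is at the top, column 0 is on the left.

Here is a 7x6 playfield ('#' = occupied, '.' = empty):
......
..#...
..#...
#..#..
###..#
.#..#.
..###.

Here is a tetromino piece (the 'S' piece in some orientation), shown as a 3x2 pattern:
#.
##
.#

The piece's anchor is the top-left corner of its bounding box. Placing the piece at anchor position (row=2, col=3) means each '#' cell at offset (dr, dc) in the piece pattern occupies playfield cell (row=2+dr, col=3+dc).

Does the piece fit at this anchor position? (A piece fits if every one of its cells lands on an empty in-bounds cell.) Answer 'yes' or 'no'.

Check each piece cell at anchor (2, 3):
  offset (0,0) -> (2,3): empty -> OK
  offset (1,0) -> (3,3): occupied ('#') -> FAIL
  offset (1,1) -> (3,4): empty -> OK
  offset (2,1) -> (4,4): empty -> OK
All cells valid: no

Answer: no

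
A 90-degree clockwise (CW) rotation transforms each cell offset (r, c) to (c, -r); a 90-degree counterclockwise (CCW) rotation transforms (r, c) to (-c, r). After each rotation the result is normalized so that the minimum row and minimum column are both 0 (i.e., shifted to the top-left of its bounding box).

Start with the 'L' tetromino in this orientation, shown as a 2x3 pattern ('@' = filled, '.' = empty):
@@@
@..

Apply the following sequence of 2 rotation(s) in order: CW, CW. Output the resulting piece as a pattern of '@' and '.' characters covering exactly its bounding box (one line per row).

Answer: ..@
@@@

Derivation:
Start:
@@@
@..
After rotation 1 (CW):
@@
.@
.@
After rotation 2 (CW):
..@
@@@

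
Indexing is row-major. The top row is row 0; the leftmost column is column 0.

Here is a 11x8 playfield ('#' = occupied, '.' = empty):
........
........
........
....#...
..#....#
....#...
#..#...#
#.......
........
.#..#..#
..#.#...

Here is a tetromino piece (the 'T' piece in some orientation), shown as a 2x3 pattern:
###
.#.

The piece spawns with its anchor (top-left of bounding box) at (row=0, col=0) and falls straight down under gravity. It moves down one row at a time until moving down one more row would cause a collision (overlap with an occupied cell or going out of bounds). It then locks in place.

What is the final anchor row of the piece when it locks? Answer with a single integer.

Spawn at (row=0, col=0). Try each row:
  row 0: fits
  row 1: fits
  row 2: fits
  row 3: fits
  row 4: blocked -> lock at row 3

Answer: 3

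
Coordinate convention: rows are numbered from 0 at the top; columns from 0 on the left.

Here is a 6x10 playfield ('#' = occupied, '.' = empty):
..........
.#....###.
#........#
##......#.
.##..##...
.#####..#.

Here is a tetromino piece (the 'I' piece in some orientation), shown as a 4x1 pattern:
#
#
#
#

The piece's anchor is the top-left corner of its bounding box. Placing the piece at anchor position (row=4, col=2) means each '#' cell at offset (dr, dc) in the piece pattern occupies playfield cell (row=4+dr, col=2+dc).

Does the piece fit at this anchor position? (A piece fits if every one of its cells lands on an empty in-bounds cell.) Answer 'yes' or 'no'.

Check each piece cell at anchor (4, 2):
  offset (0,0) -> (4,2): occupied ('#') -> FAIL
  offset (1,0) -> (5,2): occupied ('#') -> FAIL
  offset (2,0) -> (6,2): out of bounds -> FAIL
  offset (3,0) -> (7,2): out of bounds -> FAIL
All cells valid: no

Answer: no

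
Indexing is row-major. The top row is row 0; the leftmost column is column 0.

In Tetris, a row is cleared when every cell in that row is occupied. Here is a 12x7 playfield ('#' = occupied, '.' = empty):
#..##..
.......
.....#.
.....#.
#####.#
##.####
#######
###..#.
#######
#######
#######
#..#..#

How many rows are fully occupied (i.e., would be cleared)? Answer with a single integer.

Check each row:
  row 0: 4 empty cells -> not full
  row 1: 7 empty cells -> not full
  row 2: 6 empty cells -> not full
  row 3: 6 empty cells -> not full
  row 4: 1 empty cell -> not full
  row 5: 1 empty cell -> not full
  row 6: 0 empty cells -> FULL (clear)
  row 7: 3 empty cells -> not full
  row 8: 0 empty cells -> FULL (clear)
  row 9: 0 empty cells -> FULL (clear)
  row 10: 0 empty cells -> FULL (clear)
  row 11: 4 empty cells -> not full
Total rows cleared: 4

Answer: 4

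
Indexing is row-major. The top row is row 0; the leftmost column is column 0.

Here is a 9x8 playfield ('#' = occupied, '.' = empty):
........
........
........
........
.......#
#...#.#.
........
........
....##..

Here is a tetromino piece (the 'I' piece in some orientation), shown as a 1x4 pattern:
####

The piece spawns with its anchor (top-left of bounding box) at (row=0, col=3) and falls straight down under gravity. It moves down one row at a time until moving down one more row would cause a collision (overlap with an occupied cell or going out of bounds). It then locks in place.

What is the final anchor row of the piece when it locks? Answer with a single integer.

Spawn at (row=0, col=3). Try each row:
  row 0: fits
  row 1: fits
  row 2: fits
  row 3: fits
  row 4: fits
  row 5: blocked -> lock at row 4

Answer: 4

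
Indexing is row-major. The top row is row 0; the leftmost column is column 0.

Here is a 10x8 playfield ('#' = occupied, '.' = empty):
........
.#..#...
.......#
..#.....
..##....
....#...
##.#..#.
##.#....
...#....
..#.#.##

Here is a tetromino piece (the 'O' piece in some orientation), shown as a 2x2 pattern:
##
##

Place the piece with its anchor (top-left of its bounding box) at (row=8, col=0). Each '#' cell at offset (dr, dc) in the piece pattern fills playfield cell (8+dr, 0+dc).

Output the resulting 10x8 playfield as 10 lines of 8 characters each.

Answer: ........
.#..#...
.......#
..#.....
..##....
....#...
##.#..#.
##.#....
##.#....
###.#.##

Derivation:
Fill (8+0,0+0) = (8,0)
Fill (8+0,0+1) = (8,1)
Fill (8+1,0+0) = (9,0)
Fill (8+1,0+1) = (9,1)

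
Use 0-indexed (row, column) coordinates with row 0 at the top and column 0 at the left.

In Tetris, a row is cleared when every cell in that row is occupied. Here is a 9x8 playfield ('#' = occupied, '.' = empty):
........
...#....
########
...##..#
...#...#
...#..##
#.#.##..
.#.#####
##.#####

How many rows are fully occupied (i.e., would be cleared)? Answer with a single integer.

Answer: 1

Derivation:
Check each row:
  row 0: 8 empty cells -> not full
  row 1: 7 empty cells -> not full
  row 2: 0 empty cells -> FULL (clear)
  row 3: 5 empty cells -> not full
  row 4: 6 empty cells -> not full
  row 5: 5 empty cells -> not full
  row 6: 4 empty cells -> not full
  row 7: 2 empty cells -> not full
  row 8: 1 empty cell -> not full
Total rows cleared: 1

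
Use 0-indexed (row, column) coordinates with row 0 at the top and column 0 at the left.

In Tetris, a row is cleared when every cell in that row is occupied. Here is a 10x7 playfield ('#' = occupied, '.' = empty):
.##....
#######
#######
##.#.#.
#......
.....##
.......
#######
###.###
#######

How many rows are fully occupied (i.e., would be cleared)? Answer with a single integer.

Check each row:
  row 0: 5 empty cells -> not full
  row 1: 0 empty cells -> FULL (clear)
  row 2: 0 empty cells -> FULL (clear)
  row 3: 3 empty cells -> not full
  row 4: 6 empty cells -> not full
  row 5: 5 empty cells -> not full
  row 6: 7 empty cells -> not full
  row 7: 0 empty cells -> FULL (clear)
  row 8: 1 empty cell -> not full
  row 9: 0 empty cells -> FULL (clear)
Total rows cleared: 4

Answer: 4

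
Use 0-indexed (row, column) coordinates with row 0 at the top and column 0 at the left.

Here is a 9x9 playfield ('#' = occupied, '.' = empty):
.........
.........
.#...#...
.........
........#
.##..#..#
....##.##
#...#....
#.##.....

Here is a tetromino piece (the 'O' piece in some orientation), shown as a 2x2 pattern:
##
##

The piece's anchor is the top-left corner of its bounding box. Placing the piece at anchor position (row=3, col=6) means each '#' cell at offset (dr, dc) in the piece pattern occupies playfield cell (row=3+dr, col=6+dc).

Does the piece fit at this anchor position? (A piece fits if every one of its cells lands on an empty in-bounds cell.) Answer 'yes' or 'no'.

Answer: yes

Derivation:
Check each piece cell at anchor (3, 6):
  offset (0,0) -> (3,6): empty -> OK
  offset (0,1) -> (3,7): empty -> OK
  offset (1,0) -> (4,6): empty -> OK
  offset (1,1) -> (4,7): empty -> OK
All cells valid: yes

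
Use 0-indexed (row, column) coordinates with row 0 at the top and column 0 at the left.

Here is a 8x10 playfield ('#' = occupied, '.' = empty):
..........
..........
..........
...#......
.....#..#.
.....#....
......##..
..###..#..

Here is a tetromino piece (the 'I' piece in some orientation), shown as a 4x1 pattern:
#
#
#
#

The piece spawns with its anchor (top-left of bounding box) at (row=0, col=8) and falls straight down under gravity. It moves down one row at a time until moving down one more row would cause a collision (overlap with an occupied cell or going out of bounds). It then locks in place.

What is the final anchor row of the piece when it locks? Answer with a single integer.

Answer: 0

Derivation:
Spawn at (row=0, col=8). Try each row:
  row 0: fits
  row 1: blocked -> lock at row 0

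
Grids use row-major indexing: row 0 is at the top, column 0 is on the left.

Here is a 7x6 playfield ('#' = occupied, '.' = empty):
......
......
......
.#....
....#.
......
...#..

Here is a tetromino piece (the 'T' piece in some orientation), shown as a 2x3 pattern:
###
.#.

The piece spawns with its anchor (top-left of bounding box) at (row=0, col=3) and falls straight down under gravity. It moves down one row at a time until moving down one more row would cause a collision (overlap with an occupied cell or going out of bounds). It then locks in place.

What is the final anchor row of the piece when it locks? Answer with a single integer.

Answer: 2

Derivation:
Spawn at (row=0, col=3). Try each row:
  row 0: fits
  row 1: fits
  row 2: fits
  row 3: blocked -> lock at row 2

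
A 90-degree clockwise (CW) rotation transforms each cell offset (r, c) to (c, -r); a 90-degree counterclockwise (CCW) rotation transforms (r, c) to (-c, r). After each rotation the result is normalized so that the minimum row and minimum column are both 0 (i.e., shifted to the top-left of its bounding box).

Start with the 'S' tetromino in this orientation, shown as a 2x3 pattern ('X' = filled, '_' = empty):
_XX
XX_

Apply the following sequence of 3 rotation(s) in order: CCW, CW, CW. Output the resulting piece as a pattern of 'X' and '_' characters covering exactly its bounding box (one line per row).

Answer: X_
XX
_X

Derivation:
Start:
_XX
XX_
After rotation 1 (CCW):
X_
XX
_X
After rotation 2 (CW):
_XX
XX_
After rotation 3 (CW):
X_
XX
_X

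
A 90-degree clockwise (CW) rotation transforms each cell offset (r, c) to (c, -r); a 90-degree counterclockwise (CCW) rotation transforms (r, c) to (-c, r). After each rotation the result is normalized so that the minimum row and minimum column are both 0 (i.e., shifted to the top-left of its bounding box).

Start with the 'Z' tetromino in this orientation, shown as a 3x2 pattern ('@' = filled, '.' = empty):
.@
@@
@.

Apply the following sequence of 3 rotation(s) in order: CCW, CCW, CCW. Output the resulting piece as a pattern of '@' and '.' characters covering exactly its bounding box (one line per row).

Start:
.@
@@
@.
After rotation 1 (CCW):
@@.
.@@
After rotation 2 (CCW):
.@
@@
@.
After rotation 3 (CCW):
@@.
.@@

Answer: @@.
.@@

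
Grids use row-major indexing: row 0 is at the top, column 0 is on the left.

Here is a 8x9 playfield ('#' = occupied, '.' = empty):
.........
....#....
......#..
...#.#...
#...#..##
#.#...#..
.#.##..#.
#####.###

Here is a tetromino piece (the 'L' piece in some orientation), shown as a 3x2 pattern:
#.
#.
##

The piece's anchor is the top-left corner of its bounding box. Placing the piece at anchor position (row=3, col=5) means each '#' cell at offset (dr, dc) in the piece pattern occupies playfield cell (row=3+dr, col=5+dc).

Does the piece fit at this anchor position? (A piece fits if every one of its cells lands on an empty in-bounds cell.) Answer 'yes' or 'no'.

Check each piece cell at anchor (3, 5):
  offset (0,0) -> (3,5): occupied ('#') -> FAIL
  offset (1,0) -> (4,5): empty -> OK
  offset (2,0) -> (5,5): empty -> OK
  offset (2,1) -> (5,6): occupied ('#') -> FAIL
All cells valid: no

Answer: no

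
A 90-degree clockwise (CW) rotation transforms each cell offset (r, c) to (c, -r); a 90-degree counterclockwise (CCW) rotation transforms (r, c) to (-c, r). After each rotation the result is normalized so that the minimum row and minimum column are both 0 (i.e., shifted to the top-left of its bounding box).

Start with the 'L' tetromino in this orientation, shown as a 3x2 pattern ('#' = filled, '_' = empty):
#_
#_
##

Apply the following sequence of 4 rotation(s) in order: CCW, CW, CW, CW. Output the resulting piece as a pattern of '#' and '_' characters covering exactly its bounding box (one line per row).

Start:
#_
#_
##
After rotation 1 (CCW):
__#
###
After rotation 2 (CW):
#_
#_
##
After rotation 3 (CW):
###
#__
After rotation 4 (CW):
##
_#
_#

Answer: ##
_#
_#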